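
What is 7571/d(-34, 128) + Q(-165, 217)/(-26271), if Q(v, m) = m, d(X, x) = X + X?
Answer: -28416071/255204 ≈ -111.35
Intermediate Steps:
d(X, x) = 2*X
7571/d(-34, 128) + Q(-165, 217)/(-26271) = 7571/((2*(-34))) + 217/(-26271) = 7571/(-68) + 217*(-1/26271) = 7571*(-1/68) - 31/3753 = -7571/68 - 31/3753 = -28416071/255204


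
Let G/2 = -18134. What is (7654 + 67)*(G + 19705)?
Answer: -127882923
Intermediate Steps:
G = -36268 (G = 2*(-18134) = -36268)
(7654 + 67)*(G + 19705) = (7654 + 67)*(-36268 + 19705) = 7721*(-16563) = -127882923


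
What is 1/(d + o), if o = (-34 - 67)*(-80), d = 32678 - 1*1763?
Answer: 1/38995 ≈ 2.5644e-5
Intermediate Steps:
d = 30915 (d = 32678 - 1763 = 30915)
o = 8080 (o = -101*(-80) = 8080)
1/(d + o) = 1/(30915 + 8080) = 1/38995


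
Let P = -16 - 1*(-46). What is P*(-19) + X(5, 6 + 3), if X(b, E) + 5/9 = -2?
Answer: -5153/9 ≈ -572.56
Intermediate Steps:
X(b, E) = -23/9 (X(b, E) = -5/9 - 2 = -23/9)
P = 30 (P = -16 + 46 = 30)
P*(-19) + X(5, 6 + 3) = 30*(-19) - 23/9 = -570 - 23/9 = -5153/9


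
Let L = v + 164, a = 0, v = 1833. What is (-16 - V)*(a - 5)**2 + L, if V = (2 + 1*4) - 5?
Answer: 1572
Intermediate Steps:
V = 1 (V = (2 + 4) - 5 = 6 - 5 = 1)
L = 1997 (L = 1833 + 164 = 1997)
(-16 - V)*(a - 5)**2 + L = (-16 - 1*1)*(0 - 5)**2 + 1997 = (-16 - 1)*(-5)**2 + 1997 = -17*25 + 1997 = -425 + 1997 = 1572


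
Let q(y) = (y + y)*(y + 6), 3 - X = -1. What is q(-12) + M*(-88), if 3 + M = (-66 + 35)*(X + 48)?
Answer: 142264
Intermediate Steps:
X = 4 (X = 3 - 1*(-1) = 3 + 1 = 4)
M = -1615 (M = -3 + (-66 + 35)*(4 + 48) = -3 - 31*52 = -3 - 1612 = -1615)
q(y) = 2*y*(6 + y) (q(y) = (2*y)*(6 + y) = 2*y*(6 + y))
q(-12) + M*(-88) = 2*(-12)*(6 - 12) - 1615*(-88) = 2*(-12)*(-6) + 142120 = 144 + 142120 = 142264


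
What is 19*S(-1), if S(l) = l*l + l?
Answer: 0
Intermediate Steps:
S(l) = l + l**2 (S(l) = l**2 + l = l + l**2)
19*S(-1) = 19*(-(1 - 1)) = 19*(-1*0) = 19*0 = 0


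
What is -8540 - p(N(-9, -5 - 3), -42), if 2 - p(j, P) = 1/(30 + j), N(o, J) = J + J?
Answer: -119587/14 ≈ -8541.9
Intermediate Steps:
N(o, J) = 2*J
p(j, P) = 2 - 1/(30 + j)
-8540 - p(N(-9, -5 - 3), -42) = -8540 - (59 + 2*(2*(-5 - 3)))/(30 + 2*(-5 - 3)) = -8540 - (59 + 2*(2*(-8)))/(30 + 2*(-8)) = -8540 - (59 + 2*(-16))/(30 - 16) = -8540 - (59 - 32)/14 = -8540 - 27/14 = -119587/14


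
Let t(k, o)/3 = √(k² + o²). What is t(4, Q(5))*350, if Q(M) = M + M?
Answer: 2100*√29 ≈ 11309.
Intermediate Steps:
Q(M) = 2*M
t(k, o) = 3*√(k² + o²)
t(4, Q(5))*350 = (3*√(4² + (2*5)²))*350 = (3*√(16 + 10²))*350 = (3*√(16 + 100))*350 = (3*√116)*350 = (3*(2*√29))*350 = (6*√29)*350 = 2100*√29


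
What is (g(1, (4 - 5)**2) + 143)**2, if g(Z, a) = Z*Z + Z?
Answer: 21025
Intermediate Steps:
g(Z, a) = Z + Z**2 (g(Z, a) = Z**2 + Z = Z + Z**2)
(g(1, (4 - 5)**2) + 143)**2 = (1*(1 + 1) + 143)**2 = (1*2 + 143)**2 = (2 + 143)**2 = 145**2 = 21025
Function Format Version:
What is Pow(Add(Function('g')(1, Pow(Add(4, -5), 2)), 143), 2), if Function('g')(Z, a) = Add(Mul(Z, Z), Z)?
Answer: 21025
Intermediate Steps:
Function('g')(Z, a) = Add(Z, Pow(Z, 2)) (Function('g')(Z, a) = Add(Pow(Z, 2), Z) = Add(Z, Pow(Z, 2)))
Pow(Add(Function('g')(1, Pow(Add(4, -5), 2)), 143), 2) = Pow(Add(Mul(1, Add(1, 1)), 143), 2) = Pow(Add(Mul(1, 2), 143), 2) = Pow(Add(2, 143), 2) = Pow(145, 2) = 21025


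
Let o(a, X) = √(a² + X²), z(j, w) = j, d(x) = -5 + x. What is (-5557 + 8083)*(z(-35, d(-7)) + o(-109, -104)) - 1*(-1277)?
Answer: -87133 + 2526*√22697 ≈ 2.9342e+5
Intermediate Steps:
o(a, X) = √(X² + a²)
(-5557 + 8083)*(z(-35, d(-7)) + o(-109, -104)) - 1*(-1277) = (-5557 + 8083)*(-35 + √((-104)² + (-109)²)) - 1*(-1277) = 2526*(-35 + √(10816 + 11881)) + 1277 = 2526*(-35 + √22697) + 1277 = (-88410 + 2526*√22697) + 1277 = -87133 + 2526*√22697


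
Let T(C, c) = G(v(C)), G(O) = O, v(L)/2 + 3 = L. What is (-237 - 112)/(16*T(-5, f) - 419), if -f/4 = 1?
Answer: 349/675 ≈ 0.51704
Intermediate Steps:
f = -4 (f = -4*1 = -4)
v(L) = -6 + 2*L
T(C, c) = -6 + 2*C
(-237 - 112)/(16*T(-5, f) - 419) = (-237 - 112)/(16*(-6 + 2*(-5)) - 419) = -349/(16*(-6 - 10) - 419) = -349/(16*(-16) - 419) = -349/(-256 - 419) = -349/(-675) = -349*(-1/675) = 349/675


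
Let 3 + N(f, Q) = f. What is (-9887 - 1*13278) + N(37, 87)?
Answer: -23131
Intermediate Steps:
N(f, Q) = -3 + f
(-9887 - 1*13278) + N(37, 87) = (-9887 - 1*13278) + (-3 + 37) = (-9887 - 13278) + 34 = -23165 + 34 = -23131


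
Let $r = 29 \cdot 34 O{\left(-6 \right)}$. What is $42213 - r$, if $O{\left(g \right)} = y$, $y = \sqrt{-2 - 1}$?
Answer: $42213 - 986 i \sqrt{3} \approx 42213.0 - 1707.8 i$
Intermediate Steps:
$y = i \sqrt{3}$ ($y = \sqrt{-3} = i \sqrt{3} \approx 1.732 i$)
$O{\left(g \right)} = i \sqrt{3}$
$r = 986 i \sqrt{3}$ ($r = 29 \cdot 34 i \sqrt{3} = 986 i \sqrt{3} \approx 1707.8 i$)
$42213 - r = 42213 - 986 i \sqrt{3}$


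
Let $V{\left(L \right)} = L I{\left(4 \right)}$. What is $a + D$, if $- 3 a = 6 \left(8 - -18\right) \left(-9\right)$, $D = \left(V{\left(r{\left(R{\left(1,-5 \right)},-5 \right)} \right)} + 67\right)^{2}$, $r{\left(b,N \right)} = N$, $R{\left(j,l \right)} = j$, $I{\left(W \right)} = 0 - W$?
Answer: $8037$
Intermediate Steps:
$I{\left(W \right)} = - W$
$V{\left(L \right)} = - 4 L$ ($V{\left(L \right)} = L \left(\left(-1\right) 4\right) = L \left(-4\right) = - 4 L$)
$D = 7569$ ($D = \left(\left(-4\right) \left(-5\right) + 67\right)^{2} = \left(20 + 67\right)^{2} = 87^{2} = 7569$)
$a = 468$ ($a = - \frac{6 \left(8 - -18\right) \left(-9\right)}{3} = - \frac{6 \left(8 + 18\right) \left(-9\right)}{3} = - \frac{6 \cdot 26 \left(-9\right)}{3} = - \frac{156 \left(-9\right)}{3} = \left(- \frac{1}{3}\right) \left(-1404\right) = 468$)
$a + D = 468 + 7569 = 8037$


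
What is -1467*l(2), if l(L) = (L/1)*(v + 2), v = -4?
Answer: 5868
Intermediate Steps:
l(L) = -2*L (l(L) = (L/1)*(-4 + 2) = (L*1)*(-2) = L*(-2) = -2*L)
-1467*l(2) = -(-2934)*2 = -1467*(-4) = 5868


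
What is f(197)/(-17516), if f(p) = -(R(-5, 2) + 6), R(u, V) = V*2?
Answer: 5/8758 ≈ 0.00057091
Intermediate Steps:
R(u, V) = 2*V
f(p) = -10 (f(p) = -(2*2 + 6) = -(4 + 6) = -1*10 = -10)
f(197)/(-17516) = -10/(-17516) = -10*(-1/17516) = 5/8758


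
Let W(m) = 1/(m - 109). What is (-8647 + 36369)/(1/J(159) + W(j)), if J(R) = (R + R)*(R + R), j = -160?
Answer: -754103713032/100855 ≈ -7.4771e+6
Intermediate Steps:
J(R) = 4*R² (J(R) = (2*R)*(2*R) = 4*R²)
W(m) = 1/(-109 + m)
(-8647 + 36369)/(1/J(159) + W(j)) = (-8647 + 36369)/(1/(4*159²) + 1/(-109 - 160)) = 27722/(1/(4*25281) + 1/(-269)) = 27722/(1/101124 - 1/269) = 27722/(-100855/27202356) = 27722*(-27202356/100855) = -754103713032/100855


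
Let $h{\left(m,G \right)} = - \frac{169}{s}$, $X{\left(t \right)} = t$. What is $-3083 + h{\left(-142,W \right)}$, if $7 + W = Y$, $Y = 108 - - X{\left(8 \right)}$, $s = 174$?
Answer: $- \frac{536611}{174} \approx -3084.0$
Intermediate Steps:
$Y = 116$ ($Y = 108 - \left(-1\right) 8 = 108 - -8 = 108 + 8 = 116$)
$W = 109$ ($W = -7 + 116 = 109$)
$h{\left(m,G \right)} = - \frac{169}{174}$
$-3083 + h{\left(-142,W \right)} = -3083 - \frac{169}{174} = - \frac{536611}{174}$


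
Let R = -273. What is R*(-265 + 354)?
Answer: -24297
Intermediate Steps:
R*(-265 + 354) = -273*(-265 + 354) = -273*89 = -24297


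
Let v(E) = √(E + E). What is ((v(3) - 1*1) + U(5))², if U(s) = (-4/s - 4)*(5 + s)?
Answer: (49 - √6)² ≈ 2166.9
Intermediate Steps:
v(E) = √2*√E (v(E) = √(2*E) = √2*√E)
U(s) = (-4 - 4/s)*(5 + s)
((v(3) - 1*1) + U(5))² = ((√2*√3 - 1*1) + (-24 - 20/5 - 4*5))² = ((√6 - 1) + (-24 - 20*⅕ - 20))² = ((-1 + √6) + (-24 - 4 - 20))² = ((-1 + √6) - 48)² = (-49 + √6)²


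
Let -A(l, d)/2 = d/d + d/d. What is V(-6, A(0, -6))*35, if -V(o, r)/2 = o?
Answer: 420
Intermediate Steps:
A(l, d) = -4 (A(l, d) = -2*(d/d + d/d) = -2*(1 + 1) = -2*2 = -4)
V(o, r) = -2*o
V(-6, A(0, -6))*35 = -2*(-6)*35 = 12*35 = 420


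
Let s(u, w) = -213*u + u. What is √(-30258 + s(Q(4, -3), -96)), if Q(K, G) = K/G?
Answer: I*√269778/3 ≈ 173.13*I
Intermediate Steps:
s(u, w) = -212*u
√(-30258 + s(Q(4, -3), -96)) = √(-30258 - 848/(-3)) = √(-30258 - 848*(-1)/3) = √(-30258 - 212*(-4/3)) = √(-30258 + 848/3) = √(-89926/3) = I*√269778/3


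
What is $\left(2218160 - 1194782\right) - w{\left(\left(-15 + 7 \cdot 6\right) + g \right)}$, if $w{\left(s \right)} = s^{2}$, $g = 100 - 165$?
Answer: $1021934$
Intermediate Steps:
$g = -65$ ($g = 100 - 165 = -65$)
$\left(2218160 - 1194782\right) - w{\left(\left(-15 + 7 \cdot 6\right) + g \right)} = \left(2218160 - 1194782\right) - \left(\left(-15 + 7 \cdot 6\right) - 65\right)^{2} = \left(2218160 - 1194782\right) - \left(\left(-15 + 42\right) - 65\right)^{2} = 1023378 - \left(27 - 65\right)^{2} = 1023378 - \left(-38\right)^{2} = 1023378 - 1444 = 1021934$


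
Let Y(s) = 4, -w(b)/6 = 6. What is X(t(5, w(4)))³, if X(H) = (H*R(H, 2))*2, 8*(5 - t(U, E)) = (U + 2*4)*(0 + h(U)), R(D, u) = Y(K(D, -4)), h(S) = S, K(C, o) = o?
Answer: -15625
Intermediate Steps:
w(b) = -36 (w(b) = -6*6 = -36)
R(D, u) = 4
t(U, E) = 5 - U*(8 + U)/8 (t(U, E) = 5 - (U + 2*4)*(0 + U)/8 = 5 - (U + 8)*U/8 = 5 - (8 + U)*U/8 = 5 - U*(8 + U)/8)
X(H) = 8*H (X(H) = (H*4)*2 = (4*H)*2 = 8*H)
X(t(5, w(4)))³ = (8*(5 - 1*5 - ⅛*5²))³ = (8*(5 - 5 - ⅛*25))³ = (8*(5 - 5 - 25/8))³ = (8*(-25/8))³ = (-25)³ = -15625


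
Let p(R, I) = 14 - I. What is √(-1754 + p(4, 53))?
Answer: I*√1793 ≈ 42.344*I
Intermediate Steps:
√(-1754 + p(4, 53)) = √(-1754 + (14 - 1*53)) = √(-1754 + (14 - 53)) = √(-1754 - 39) = √(-1793) = I*√1793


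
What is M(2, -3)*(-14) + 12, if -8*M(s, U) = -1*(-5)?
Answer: 83/4 ≈ 20.750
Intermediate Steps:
M(s, U) = -5/8 (M(s, U) = -(-1)*(-5)/8 = -1/8*5 = -5/8)
M(2, -3)*(-14) + 12 = -5/8*(-14) + 12 = 35/4 + 12 = 83/4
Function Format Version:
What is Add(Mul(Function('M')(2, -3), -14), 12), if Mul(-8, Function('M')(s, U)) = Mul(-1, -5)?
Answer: Rational(83, 4) ≈ 20.750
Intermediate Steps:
Function('M')(s, U) = Rational(-5, 8) (Function('M')(s, U) = Mul(Rational(-1, 8), Mul(-1, -5)) = Mul(Rational(-1, 8), 5) = Rational(-5, 8))
Add(Mul(Function('M')(2, -3), -14), 12) = Add(Mul(Rational(-5, 8), -14), 12) = Add(Rational(35, 4), 12) = Rational(83, 4)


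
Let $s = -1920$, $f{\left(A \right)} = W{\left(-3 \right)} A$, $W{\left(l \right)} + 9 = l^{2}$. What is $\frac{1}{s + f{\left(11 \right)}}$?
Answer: $- \frac{1}{1920} \approx -0.00052083$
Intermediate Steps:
$W{\left(l \right)} = -9 + l^{2}$
$f{\left(A \right)} = 0$ ($f{\left(A \right)} = \left(-9 + \left(-3\right)^{2}\right) A = \left(-9 + 9\right) A = 0 A = 0$)
$\frac{1}{s + f{\left(11 \right)}} = \frac{1}{-1920 + 0} = \frac{1}{-1920} = - \frac{1}{1920}$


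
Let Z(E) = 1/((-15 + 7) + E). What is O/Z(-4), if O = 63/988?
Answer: -189/247 ≈ -0.76518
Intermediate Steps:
O = 63/988 (O = 63*(1/988) = 63/988 ≈ 0.063765)
Z(E) = 1/(-8 + E)
O/Z(-4) = 63/(988*(1/(-8 - 4))) = 63/(988*(1/(-12))) = 63/(988*(-1/12)) = (63/988)*(-12) = -189/247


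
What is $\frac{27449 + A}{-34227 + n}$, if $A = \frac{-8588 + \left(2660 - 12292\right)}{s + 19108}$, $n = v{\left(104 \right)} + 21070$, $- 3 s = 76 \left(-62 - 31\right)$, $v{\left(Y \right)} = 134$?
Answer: $- \frac{49095593}{23293806} \approx -2.1077$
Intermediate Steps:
$s = 2356$ ($s = - \frac{76 \left(-62 - 31\right)}{3} = - \frac{76 \left(-93\right)}{3} = \left(- \frac{1}{3}\right) \left(-7068\right) = 2356$)
$n = 21204$ ($n = 134 + 21070 = 21204$)
$A = - \frac{4555}{5366}$ ($A = \frac{-8588 + \left(2660 - 12292\right)}{2356 + 19108} = \frac{-8588 + \left(2660 - 12292\right)}{21464} = \left(-8588 - 9632\right) \frac{1}{21464} = \left(-18220\right) \frac{1}{21464} = - \frac{4555}{5366} \approx -0.84886$)
$\frac{27449 + A}{-34227 + n} = \frac{27449 - \frac{4555}{5366}}{-34227 + 21204} = \frac{147286779}{5366 \left(-13023\right)} = \frac{147286779}{5366} \left(- \frac{1}{13023}\right) = - \frac{49095593}{23293806}$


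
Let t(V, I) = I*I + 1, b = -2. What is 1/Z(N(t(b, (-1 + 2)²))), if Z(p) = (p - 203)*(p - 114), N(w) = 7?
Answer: 1/20972 ≈ 4.7683e-5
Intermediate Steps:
t(V, I) = 1 + I² (t(V, I) = I² + 1 = 1 + I²)
Z(p) = (-203 + p)*(-114 + p)
1/Z(N(t(b, (-1 + 2)²))) = 1/(23142 + 7² - 317*7) = 1/(23142 + 49 - 2219) = 1/20972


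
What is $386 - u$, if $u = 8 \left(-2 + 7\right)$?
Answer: $346$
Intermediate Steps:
$u = 40$ ($u = 8 \cdot 5 = 40$)
$386 - u = 386 - 40 = 346$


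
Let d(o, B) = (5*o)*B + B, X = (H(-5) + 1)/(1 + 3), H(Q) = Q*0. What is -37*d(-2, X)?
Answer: 333/4 ≈ 83.250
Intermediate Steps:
H(Q) = 0
X = ¼ (X = (0 + 1)/(1 + 3) = 1/4 = 1*(¼) = ¼ ≈ 0.25000)
d(o, B) = B + 5*B*o (d(o, B) = 5*B*o + B = B + 5*B*o)
-37*d(-2, X) = -37*(1 + 5*(-2))/4 = -37*(1 - 10)/4 = -37*(-9)/4 = -37*(-9/4) = 333/4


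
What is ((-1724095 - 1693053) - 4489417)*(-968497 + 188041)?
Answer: 6170726093640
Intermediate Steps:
((-1724095 - 1693053) - 4489417)*(-968497 + 188041) = (-3417148 - 4489417)*(-780456) = -7906565*(-780456) = 6170726093640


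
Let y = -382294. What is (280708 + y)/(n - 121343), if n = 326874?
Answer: -101586/205531 ≈ -0.49426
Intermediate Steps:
(280708 + y)/(n - 121343) = (280708 - 382294)/(326874 - 121343) = -101586/205531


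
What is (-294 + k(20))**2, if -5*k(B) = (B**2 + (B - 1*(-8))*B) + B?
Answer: 240100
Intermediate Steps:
k(B) = -B/5 - B**2/5 - B*(8 + B)/5 (k(B) = -((B**2 + (B - 1*(-8))*B) + B)/5 = -((B**2 + (B + 8)*B) + B)/5 = -((B**2 + (8 + B)*B) + B)/5 = -((B**2 + B*(8 + B)) + B)/5 = -(B + B**2 + B*(8 + B))/5 = -B/5 - B**2/5 - B*(8 + B)/5)
(-294 + k(20))**2 = (-294 - 1/5*20*(9 + 2*20))**2 = (-294 - 1/5*20*(9 + 40))**2 = (-294 - 1/5*20*49)**2 = (-294 - 196)**2 = (-490)**2 = 240100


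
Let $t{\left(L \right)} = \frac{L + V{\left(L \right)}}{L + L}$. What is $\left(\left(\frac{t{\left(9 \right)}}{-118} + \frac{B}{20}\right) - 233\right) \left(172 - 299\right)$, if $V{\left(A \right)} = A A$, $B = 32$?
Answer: $\frac{17341977}{590} \approx 29393.0$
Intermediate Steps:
$V{\left(A \right)} = A^{2}$
$t{\left(L \right)} = \frac{L + L^{2}}{2 L}$ ($t{\left(L \right)} = \frac{L + L^{2}}{L + L} = \frac{L + L^{2}}{2 L}$)
$\left(\left(\frac{t{\left(9 \right)}}{-118} + \frac{B}{20}\right) - 233\right) \left(172 - 299\right) = \left(\left(\frac{\frac{1}{2} + \frac{1}{2} \cdot 9}{-118} + \frac{32}{20}\right) - 233\right) \left(172 - 299\right) = \left(\left(\left(\frac{1}{2} + \frac{9}{2}\right) \left(- \frac{1}{118}\right) + 32 \cdot \frac{1}{20}\right) - 233\right) \left(-127\right) = \left(\left(5 \left(- \frac{1}{118}\right) + \frac{8}{5}\right) - 233\right) \left(-127\right) = \left(\left(- \frac{5}{118} + \frac{8}{5}\right) - 233\right) \left(-127\right) = \left(\frac{919}{590} - 233\right) \left(-127\right) = \left(- \frac{136551}{590}\right) \left(-127\right) = \frac{17341977}{590}$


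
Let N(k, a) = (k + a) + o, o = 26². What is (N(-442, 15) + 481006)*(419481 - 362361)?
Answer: 27489285600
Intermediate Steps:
o = 676
N(k, a) = 676 + a + k (N(k, a) = (k + a) + 676 = (a + k) + 676 = 676 + a + k)
(N(-442, 15) + 481006)*(419481 - 362361) = ((676 + 15 - 442) + 481006)*(419481 - 362361) = (249 + 481006)*57120 = 481255*57120 = 27489285600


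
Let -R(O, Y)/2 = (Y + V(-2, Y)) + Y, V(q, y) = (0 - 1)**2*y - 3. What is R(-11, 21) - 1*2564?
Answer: -2684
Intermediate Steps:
V(q, y) = -3 + y (V(q, y) = (-1)**2*y - 3 = 1*y - 3 = y - 3 = -3 + y)
R(O, Y) = 6 - 6*Y (R(O, Y) = -2*((Y + (-3 + Y)) + Y) = -2*((-3 + 2*Y) + Y) = -2*(-3 + 3*Y) = 6 - 6*Y)
R(-11, 21) - 1*2564 = (6 - 6*21) - 1*2564 = (6 - 126) - 2564 = -120 - 2564 = -2684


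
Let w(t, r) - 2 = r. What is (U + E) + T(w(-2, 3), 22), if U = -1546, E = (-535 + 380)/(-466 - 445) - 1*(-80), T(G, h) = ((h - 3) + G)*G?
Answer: -1226051/911 ≈ -1345.8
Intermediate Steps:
w(t, r) = 2 + r
T(G, h) = G*(-3 + G + h) (T(G, h) = ((-3 + h) + G)*G = (-3 + G + h)*G = G*(-3 + G + h))
E = 73035/911 (E = -155/(-911) + 80 = -155*(-1/911) + 80 = 155/911 + 80 = 73035/911 ≈ 80.170)
(U + E) + T(w(-2, 3), 22) = (-1546 + 73035/911) + (2 + 3)*(-3 + (2 + 3) + 22) = -1335371/911 + 5*(-3 + 5 + 22) = -1335371/911 + 5*24 = -1335371/911 + 120 = -1226051/911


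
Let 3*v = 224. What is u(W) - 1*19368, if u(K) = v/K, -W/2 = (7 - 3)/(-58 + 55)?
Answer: -19340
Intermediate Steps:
v = 224/3 (v = (1/3)*224 = 224/3 ≈ 74.667)
W = 8/3 (W = -2*(7 - 3)/(-58 + 55) = -8/(-3) = -8*(-1)/3 = -2*(-4/3) = 8/3 ≈ 2.6667)
u(K) = 224/(3*K)
u(W) - 1*19368 = 224/(3*(8/3)) - 1*19368 = (224/3)*(3/8) - 19368 = 28 - 19368 = -19340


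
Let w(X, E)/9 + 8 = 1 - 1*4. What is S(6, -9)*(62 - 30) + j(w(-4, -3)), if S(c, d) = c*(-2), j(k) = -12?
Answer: -396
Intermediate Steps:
w(X, E) = -99 (w(X, E) = -72 + 9*(1 - 1*4) = -72 + 9*(1 - 4) = -72 + 9*(-3) = -72 - 27 = -99)
S(c, d) = -2*c
S(6, -9)*(62 - 30) + j(w(-4, -3)) = (-2*6)*(62 - 30) - 12 = -12*32 - 12 = -384 - 12 = -396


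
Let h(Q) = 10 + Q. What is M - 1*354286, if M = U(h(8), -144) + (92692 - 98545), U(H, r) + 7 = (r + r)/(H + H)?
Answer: -360154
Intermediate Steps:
U(H, r) = -7 + r/H (U(H, r) = -7 + (r + r)/(H + H) = -7 + (2*r)/((2*H)) = -7 + (2*r)*(1/(2*H)) = -7 + r/H)
M = -5868 (M = (-7 - 144/(10 + 8)) + (92692 - 98545) = (-7 - 144/18) - 5853 = (-7 - 144*1/18) - 5853 = (-7 - 8) - 5853 = -15 - 5853 = -5868)
M - 1*354286 = -5868 - 1*354286 = -5868 - 354286 = -360154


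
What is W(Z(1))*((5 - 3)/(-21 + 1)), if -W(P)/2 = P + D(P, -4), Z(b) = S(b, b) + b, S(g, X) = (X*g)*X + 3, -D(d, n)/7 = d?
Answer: -6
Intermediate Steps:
D(d, n) = -7*d
S(g, X) = 3 + g*X² (S(g, X) = g*X² + 3 = 3 + g*X²)
Z(b) = 3 + b + b³ (Z(b) = (3 + b*b²) + b = (3 + b³) + b = 3 + b + b³)
W(P) = 12*P (W(P) = -2*(P - 7*P) = -(-12)*P = 12*P)
W(Z(1))*((5 - 3)/(-21 + 1)) = (12*(3 + 1 + 1³))*((5 - 3)/(-21 + 1)) = (12*(3 + 1 + 1))*(2/(-20)) = (12*5)*(2*(-1/20)) = 60*(-⅒) = -6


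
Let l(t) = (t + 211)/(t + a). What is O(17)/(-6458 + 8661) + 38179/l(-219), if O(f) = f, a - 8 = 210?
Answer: 84108473/17624 ≈ 4772.4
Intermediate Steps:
a = 218 (a = 8 + 210 = 218)
l(t) = (211 + t)/(218 + t) (l(t) = (t + 211)/(t + 218) = (211 + t)/(218 + t))
O(17)/(-6458 + 8661) + 38179/l(-219) = 17/(-6458 + 8661) + 38179/(((211 - 219)/(218 - 219))) = 17/2203 + 38179/((-8/(-1))) = 17*(1/2203) + 38179/((-1*(-8))) = 17/2203 + 38179/8 = 84108473/17624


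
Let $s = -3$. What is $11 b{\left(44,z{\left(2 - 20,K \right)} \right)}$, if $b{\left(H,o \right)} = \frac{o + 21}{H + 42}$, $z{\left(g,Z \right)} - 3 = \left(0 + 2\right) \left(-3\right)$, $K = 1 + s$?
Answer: $\frac{99}{43} \approx 2.3023$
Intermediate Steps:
$K = -2$ ($K = 1 - 3 = -2$)
$z{\left(g,Z \right)} = -3$ ($z{\left(g,Z \right)} = 3 + \left(0 + 2\right) \left(-3\right) = 3 + 2 \left(-3\right) = 3 - 6 = -3$)
$b{\left(H,o \right)} = \frac{21 + o}{42 + H}$
$11 b{\left(44,z{\left(2 - 20,K \right)} \right)} = 11 \frac{21 - 3}{42 + 44} = 11 \cdot \frac{1}{86} \cdot 18 = 11 \cdot \frac{9}{43} = \frac{99}{43}$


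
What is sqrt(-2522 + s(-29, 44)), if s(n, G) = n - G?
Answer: I*sqrt(2595) ≈ 50.941*I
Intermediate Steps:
sqrt(-2522 + s(-29, 44)) = sqrt(-2522 + (-29 - 1*44)) = sqrt(-2522 + (-29 - 44)) = sqrt(-2522 - 73) = sqrt(-2595) = I*sqrt(2595)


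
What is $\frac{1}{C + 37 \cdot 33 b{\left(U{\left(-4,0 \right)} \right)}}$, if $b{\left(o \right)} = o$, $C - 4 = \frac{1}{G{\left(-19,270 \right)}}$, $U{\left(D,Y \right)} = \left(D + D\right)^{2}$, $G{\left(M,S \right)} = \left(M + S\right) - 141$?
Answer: $\frac{110}{8596281} \approx 1.2796 \cdot 10^{-5}$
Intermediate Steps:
$G{\left(M,S \right)} = -141 + M + S$
$U{\left(D,Y \right)} = 4 D^{2}$ ($U{\left(D,Y \right)} = \left(2 D\right)^{2} = 4 D^{2}$)
$C = \frac{441}{110}$ ($C = 4 + \frac{1}{-141 - 19 + 270} = 4 + \frac{1}{110} = \frac{441}{110} \approx 4.0091$)
$\frac{1}{C + 37 \cdot 33 b{\left(U{\left(-4,0 \right)} \right)}} = \frac{1}{\frac{441}{110} + 37 \cdot 33 \cdot 4 \left(-4\right)^{2}} = \frac{1}{\frac{441}{110} + 1221 \cdot 4 \cdot 16} = \frac{1}{\frac{441}{110} + 1221 \cdot 64} = \frac{1}{\frac{441}{110} + 78144} = \frac{1}{\frac{8596281}{110}} = \frac{110}{8596281}$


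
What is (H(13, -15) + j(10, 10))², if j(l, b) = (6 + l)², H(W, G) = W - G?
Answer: 80656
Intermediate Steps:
(H(13, -15) + j(10, 10))² = ((13 - 1*(-15)) + (6 + 10)²)² = ((13 + 15) + 16²)² = (28 + 256)² = 284² = 80656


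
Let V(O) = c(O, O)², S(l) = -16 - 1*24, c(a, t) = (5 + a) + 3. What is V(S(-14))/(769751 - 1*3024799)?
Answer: -128/281881 ≈ -0.00045409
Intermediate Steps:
c(a, t) = 8 + a
S(l) = -40 (S(l) = -16 - 24 = -40)
V(O) = (8 + O)²
V(S(-14))/(769751 - 1*3024799) = (8 - 40)²/(769751 - 1*3024799) = (-32)²/(769751 - 3024799) = 1024/(-2255048) = 1024*(-1/2255048) = -128/281881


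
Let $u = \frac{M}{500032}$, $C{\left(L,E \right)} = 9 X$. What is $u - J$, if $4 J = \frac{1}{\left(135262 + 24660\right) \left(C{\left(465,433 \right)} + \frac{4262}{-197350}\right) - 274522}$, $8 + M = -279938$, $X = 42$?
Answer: $- \frac{51943328185307479}{92779772121789168} \approx -0.55986$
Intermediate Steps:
$M = -279946$ ($M = -8 - 279938 = -279946$)
$C{\left(L,E \right)} = 378$ ($C{\left(L,E \right)} = 9 \cdot 42 = 378$)
$u = - \frac{139973}{250016}$ ($u = - \frac{279946}{500032} = \left(-279946\right) \frac{1}{500032} = - \frac{139973}{250016} \approx -0.55986$)
$J = \frac{98675}{23750101656672}$ ($J = \frac{1}{4 \left(\left(135262 + 24660\right) \left(378 + \frac{4262}{-197350}\right) - 274522\right)} = \frac{1}{4 \left(159922 \left(378 + 4262 \left(- \frac{1}{197350}\right)\right) - 274522\right)} = \frac{1}{4 \left(159922 \left(378 - \frac{2131}{98675}\right) - 274522\right)} = \frac{1}{4 \left(159922 \cdot \frac{37297019}{98675} - 274522\right)} = \frac{1}{4 \left(\frac{5964613872518}{98675} - 274522\right)} = \frac{1}{4 \cdot \frac{5937525414168}{98675}} = \frac{1}{4} \cdot \frac{98675}{5937525414168} = \frac{98675}{23750101656672} \approx 4.1547 \cdot 10^{-9}$)
$u - J = - \frac{139973}{250016} - \frac{98675}{23750101656672} = - \frac{51943328185307479}{92779772121789168}$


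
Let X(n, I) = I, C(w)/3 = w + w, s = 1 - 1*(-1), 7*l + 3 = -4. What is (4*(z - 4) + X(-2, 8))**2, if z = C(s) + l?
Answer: 1296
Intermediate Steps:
l = -1 (l = -3/7 + (1/7)*(-4) = -3/7 - 4/7 = -1)
s = 2 (s = 1 + 1 = 2)
C(w) = 6*w (C(w) = 3*(w + w) = 3*(2*w) = 6*w)
z = 11 (z = 6*2 - 1 = 12 - 1 = 11)
(4*(z - 4) + X(-2, 8))**2 = (4*(11 - 4) + 8)**2 = (4*7 + 8)**2 = (28 + 8)**2 = 36**2 = 1296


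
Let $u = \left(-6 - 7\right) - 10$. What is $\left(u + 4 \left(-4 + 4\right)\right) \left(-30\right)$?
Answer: $690$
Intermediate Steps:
$u = -23$ ($u = -13 - 10 = -23$)
$\left(u + 4 \left(-4 + 4\right)\right) \left(-30\right) = \left(-23 + 4 \left(-4 + 4\right)\right) \left(-30\right) = \left(-23 + 4 \cdot 0\right) \left(-30\right) = \left(-23 + 0\right) \left(-30\right) = \left(-23\right) \left(-30\right) = 690$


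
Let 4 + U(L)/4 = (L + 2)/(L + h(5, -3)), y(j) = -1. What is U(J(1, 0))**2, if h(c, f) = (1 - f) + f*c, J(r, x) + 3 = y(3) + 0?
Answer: 53824/225 ≈ 239.22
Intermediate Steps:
J(r, x) = -4 (J(r, x) = -3 + (-1 + 0) = -3 - 1 = -4)
h(c, f) = 1 - f + c*f (h(c, f) = (1 - f) + c*f = 1 - f + c*f)
U(L) = -16 + 4*(2 + L)/(-11 + L) (U(L) = -16 + 4*((L + 2)/(L + (1 - 1*(-3) + 5*(-3)))) = -16 + 4*((2 + L)/(L + (1 + 3 - 15))) = -16 + 4*((2 + L)/(L - 11)) = -16 + 4*((2 + L)/(-11 + L)) = -16 + 4*(2 + L)/(-11 + L))
U(J(1, 0))**2 = (4*(46 - 3*(-4))/(-11 - 4))**2 = (4*(46 + 12)/(-15))**2 = (4*(-1/15)*58)**2 = (-232/15)**2 = 53824/225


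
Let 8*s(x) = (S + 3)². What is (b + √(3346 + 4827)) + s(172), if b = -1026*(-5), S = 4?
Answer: 41089/8 + √8173 ≈ 5226.5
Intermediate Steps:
s(x) = 49/8 (s(x) = (4 + 3)²/8 = (⅛)*7² = (⅛)*49 = 49/8)
b = 5130
(b + √(3346 + 4827)) + s(172) = (5130 + √(3346 + 4827)) + 49/8 = (5130 + √8173) + 49/8 = 41089/8 + √8173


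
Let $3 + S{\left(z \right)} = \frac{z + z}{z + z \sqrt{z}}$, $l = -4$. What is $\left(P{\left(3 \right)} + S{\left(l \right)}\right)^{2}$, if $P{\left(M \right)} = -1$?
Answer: $\frac{308}{25} + \frac{144 i}{25} \approx 12.32 + 5.76 i$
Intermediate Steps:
$S{\left(z \right)} = -3 + \frac{2 z}{z + z^{\frac{3}{2}}}$ ($S{\left(z \right)} = -3 + \frac{z + z}{z + z \sqrt{z}} = -3 + \frac{2 z}{z + z^{\frac{3}{2}}}$)
$\left(P{\left(3 \right)} + S{\left(l \right)}\right)^{2} = \left(-1 + \frac{\left(-1\right) \left(-4\right) - 3 \left(-4\right)^{\frac{3}{2}}}{-4 + \left(-4\right)^{\frac{3}{2}}}\right)^{2} = \left(-1 + \frac{4 - 3 \left(- 8 i\right)}{-4 - 8 i}\right)^{2} = \left(-1 + \frac{-4 + 8 i}{80} \left(4 + 24 i\right)\right)^{2} = \left(-1 + \frac{\left(-4 + 8 i\right) \left(4 + 24 i\right)}{80}\right)^{2}$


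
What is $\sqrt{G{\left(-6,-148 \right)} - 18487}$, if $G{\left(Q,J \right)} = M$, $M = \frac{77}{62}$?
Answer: $\frac{i \sqrt{71059254}}{62} \approx 135.96 i$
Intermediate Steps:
$M = \frac{77}{62}$ ($M = 77 \cdot \frac{1}{62} = \frac{77}{62} \approx 1.2419$)
$G{\left(Q,J \right)} = \frac{77}{62}$
$\sqrt{G{\left(-6,-148 \right)} - 18487} = \sqrt{\frac{77}{62} - 18487} = \sqrt{- \frac{1146117}{62}} = \frac{i \sqrt{71059254}}{62}$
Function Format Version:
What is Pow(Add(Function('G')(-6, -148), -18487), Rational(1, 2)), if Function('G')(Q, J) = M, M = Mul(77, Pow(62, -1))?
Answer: Mul(Rational(1, 62), I, Pow(71059254, Rational(1, 2))) ≈ Mul(135.96, I)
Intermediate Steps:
M = Rational(77, 62) (M = Mul(77, Rational(1, 62)) = Rational(77, 62) ≈ 1.2419)
Function('G')(Q, J) = Rational(77, 62)
Pow(Add(Function('G')(-6, -148), -18487), Rational(1, 2)) = Pow(Add(Rational(77, 62), -18487), Rational(1, 2)) = Pow(Rational(-1146117, 62), Rational(1, 2)) = Mul(Rational(1, 62), I, Pow(71059254, Rational(1, 2)))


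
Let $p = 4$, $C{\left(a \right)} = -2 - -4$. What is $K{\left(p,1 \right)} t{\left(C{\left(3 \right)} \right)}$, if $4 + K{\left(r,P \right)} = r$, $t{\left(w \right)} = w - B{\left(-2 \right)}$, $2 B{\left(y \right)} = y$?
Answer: $0$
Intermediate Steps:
$B{\left(y \right)} = \frac{y}{2}$
$C{\left(a \right)} = 2$ ($C{\left(a \right)} = -2 + 4 = 2$)
$t{\left(w \right)} = 1 + w$ ($t{\left(w \right)} = w - \frac{1}{2} \left(-2\right) = w - -1 = w + 1 = 1 + w$)
$K{\left(r,P \right)} = -4 + r$
$K{\left(p,1 \right)} t{\left(C{\left(3 \right)} \right)} = \left(-4 + 4\right) \left(1 + 2\right) = 0 \cdot 3 = 0$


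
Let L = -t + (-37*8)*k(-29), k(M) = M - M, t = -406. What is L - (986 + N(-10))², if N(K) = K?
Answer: -952170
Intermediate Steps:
k(M) = 0
L = 406 (L = -1*(-406) - 37*8*0 = 406 - 296*0 = 406 + 0 = 406)
L - (986 + N(-10))² = 406 - (986 - 10)² = 406 - 1*976² = 406 - 1*952576 = 406 - 952576 = -952170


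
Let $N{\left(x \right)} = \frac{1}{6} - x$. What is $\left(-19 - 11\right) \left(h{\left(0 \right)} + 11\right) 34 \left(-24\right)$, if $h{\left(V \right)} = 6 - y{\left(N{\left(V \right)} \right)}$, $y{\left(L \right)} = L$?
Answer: $412080$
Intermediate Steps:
$N{\left(x \right)} = \frac{1}{6} - x$
$h{\left(V \right)} = \frac{35}{6} + V$ ($h{\left(V \right)} = 6 - \left(\frac{1}{6} - V\right) = 6 + \left(- \frac{1}{6} + V\right) = \frac{35}{6} + V$)
$\left(-19 - 11\right) \left(h{\left(0 \right)} + 11\right) 34 \left(-24\right) = \left(-19 - 11\right) \left(\left(\frac{35}{6} + 0\right) + 11\right) 34 \left(-24\right) = - 30 \left(\frac{35}{6} + 11\right) 34 \left(-24\right) = \left(-30\right) \frac{101}{6} \cdot 34 \left(-24\right) = \left(-505\right) 34 \left(-24\right) = \left(-17170\right) \left(-24\right) = 412080$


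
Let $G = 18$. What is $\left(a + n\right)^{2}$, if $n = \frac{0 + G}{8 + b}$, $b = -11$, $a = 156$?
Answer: $22500$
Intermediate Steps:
$n = -6$ ($n = \frac{0 + 18}{8 - 11} = \frac{18}{-3} = 18 \left(- \frac{1}{3}\right) = -6$)
$\left(a + n\right)^{2} = \left(156 - 6\right)^{2} = 150^{2} = 22500$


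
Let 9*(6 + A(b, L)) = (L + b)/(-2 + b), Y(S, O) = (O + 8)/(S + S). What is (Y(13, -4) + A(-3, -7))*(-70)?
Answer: 46060/117 ≈ 393.68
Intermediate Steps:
Y(S, O) = (8 + O)/(2*S) (Y(S, O) = (8 + O)/((2*S)) = (8 + O)*(1/(2*S)) = (8 + O)/(2*S))
A(b, L) = -6 + (L + b)/(9*(-2 + b)) (A(b, L) = -6 + ((L + b)/(-2 + b))/9 = -6 + (L + b)/(9*(-2 + b)))
(Y(13, -4) + A(-3, -7))*(-70) = ((1/2)*(8 - 4)/13 + (108 - 7 - 53*(-3))/(9*(-2 - 3)))*(-70) = ((1/2)*(1/13)*4 + (1/9)*(108 - 7 + 159)/(-5))*(-70) = (2/13 + (1/9)*(-1/5)*260)*(-70) = (2/13 - 52/9)*(-70) = -658/117*(-70) = 46060/117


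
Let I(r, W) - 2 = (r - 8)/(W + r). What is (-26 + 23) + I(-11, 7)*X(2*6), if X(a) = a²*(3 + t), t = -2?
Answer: 969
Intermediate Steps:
X(a) = a² (X(a) = a²*(3 - 2) = a²*1 = a²)
I(r, W) = 2 + (-8 + r)/(W + r) (I(r, W) = 2 + (r - 8)/(W + r) = 2 + (-8 + r)/(W + r))
(-26 + 23) + I(-11, 7)*X(2*6) = (-26 + 23) + ((-8 + 2*7 + 3*(-11))/(7 - 11))*(2*6)² = -3 + ((-8 + 14 - 33)/(-4))*12² = -3 - ¼*(-27)*144 = -3 + (27/4)*144 = -3 + 972 = 969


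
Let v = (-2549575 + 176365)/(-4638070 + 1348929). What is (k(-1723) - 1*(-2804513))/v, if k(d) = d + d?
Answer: 3071034771149/791070 ≈ 3.8821e+6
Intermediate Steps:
k(d) = 2*d
v = 2373210/3289141 (v = -2373210/(-3289141) = -2373210*(-1/3289141) = 2373210/3289141 ≈ 0.72153)
(k(-1723) - 1*(-2804513))/v = (2*(-1723) - 1*(-2804513))/(2373210/3289141) = (-3446 + 2804513)*(3289141/2373210) = 2801067*(3289141/2373210) = 3071034771149/791070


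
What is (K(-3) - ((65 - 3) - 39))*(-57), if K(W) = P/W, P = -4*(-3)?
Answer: 1539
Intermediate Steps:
P = 12
K(W) = 12/W
(K(-3) - ((65 - 3) - 39))*(-57) = (12/(-3) - ((65 - 3) - 39))*(-57) = (12*(-1/3) - (62 - 39))*(-57) = (-4 - 1*23)*(-57) = (-4 - 23)*(-57) = -27*(-57) = 1539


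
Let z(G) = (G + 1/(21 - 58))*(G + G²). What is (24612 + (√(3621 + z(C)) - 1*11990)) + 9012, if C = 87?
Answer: 21634 + √916526445/37 ≈ 22452.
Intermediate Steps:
z(G) = (-1/37 + G)*(G + G²) (z(G) = (G + 1/(-37))*(G + G²) = (G - 1/37)*(G + G²) = (-1/37 + G)*(G + G²))
(24612 + (√(3621 + z(C)) - 1*11990)) + 9012 = (24612 + (√(3621 + (1/37)*87*(-1 + 36*87 + 37*87²)) - 1*11990)) + 9012 = (24612 + (√(3621 + (1/37)*87*(-1 + 3132 + 37*7569)) - 11990)) + 9012 = (24612 + (√(3621 + (1/37)*87*(-1 + 3132 + 280053)) - 11990)) + 9012 = (24612 + (√(3621 + (1/37)*87*283184) - 11990)) + 9012 = (24612 + (√(3621 + 24637008/37) - 11990)) + 9012 = (24612 + (√(24770985/37) - 11990)) + 9012 = (24612 + (√916526445/37 - 11990)) + 9012 = (24612 + (-11990 + √916526445/37)) + 9012 = (12622 + √916526445/37) + 9012 = 21634 + √916526445/37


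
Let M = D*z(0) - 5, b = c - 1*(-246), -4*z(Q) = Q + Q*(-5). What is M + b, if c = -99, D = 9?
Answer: 142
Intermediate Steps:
z(Q) = Q (z(Q) = -(Q + Q*(-5))/4 = -(Q - 5*Q)/4 = -(-1)*Q = Q)
b = 147 (b = -99 - 1*(-246) = -99 + 246 = 147)
M = -5 (M = 9*0 - 5 = 0 - 5 = -5)
M + b = -5 + 147 = 142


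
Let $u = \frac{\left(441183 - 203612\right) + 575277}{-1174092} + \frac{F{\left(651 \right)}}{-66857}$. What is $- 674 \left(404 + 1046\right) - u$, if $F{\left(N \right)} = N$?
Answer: $- \frac{2739798158297449}{2803438173} \approx -9.773 \cdot 10^{5}$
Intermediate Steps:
$u = - \frac{1968175451}{2803438173}$ ($u = \frac{\left(441183 - 203612\right) + 575277}{-1174092} + \frac{651}{-66857} = \left(237571 + 575277\right) \left(- \frac{1}{1174092}\right) + 651 \left(- \frac{1}{66857}\right) = 812848 \left(- \frac{1}{1174092}\right) - \frac{93}{9551} = - \frac{203212}{293523} - \frac{93}{9551} = - \frac{1968175451}{2803438173} \approx -0.70206$)
$- 674 \left(404 + 1046\right) - u = - 674 \left(404 + 1046\right) - - \frac{1968175451}{2803438173} = \left(-674\right) 1450 + \frac{1968175451}{2803438173} = -977300 + \frac{1968175451}{2803438173} = - \frac{2739798158297449}{2803438173}$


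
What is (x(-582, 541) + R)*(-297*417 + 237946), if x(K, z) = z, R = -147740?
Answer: -16794964303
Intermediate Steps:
(x(-582, 541) + R)*(-297*417 + 237946) = (541 - 147740)*(-297*417 + 237946) = -147199*(-123849 + 237946) = -147199*114097 = -16794964303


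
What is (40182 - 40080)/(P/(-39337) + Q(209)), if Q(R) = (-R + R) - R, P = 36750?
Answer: -4012374/8258183 ≈ -0.48587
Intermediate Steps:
Q(R) = -R (Q(R) = 0 - R = -R)
(40182 - 40080)/(P/(-39337) + Q(209)) = (40182 - 40080)/(36750/(-39337) - 1*209) = 102/(36750*(-1/39337) - 209) = 102/(-36750/39337 - 209) = 102/(-8258183/39337) = 102*(-39337/8258183) = -4012374/8258183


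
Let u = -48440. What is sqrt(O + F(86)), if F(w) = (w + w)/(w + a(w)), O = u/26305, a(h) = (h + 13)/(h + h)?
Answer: 2*sqrt(222831103953054)/78341551 ≈ 0.38109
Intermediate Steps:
a(h) = (13 + h)/(2*h) (a(h) = (13 + h)/((2*h)) = (13 + h)*(1/(2*h)) = (13 + h)/(2*h))
O = -9688/5261 (O = -48440/26305 = -48440*1/26305 = -9688/5261 ≈ -1.8415)
F(w) = 2*w/(w + (13 + w)/(2*w)) (F(w) = (w + w)/(w + (13 + w)/(2*w)) = (2*w)/(w + (13 + w)/(2*w)) = 2*w/(w + (13 + w)/(2*w)))
sqrt(O + F(86)) = sqrt(-9688/5261 + 4*86**2/(13 + 86 + 2*86**2)) = sqrt(-9688/5261 + 4*7396/(13 + 86 + 2*7396)) = sqrt(-9688/5261 + 4*7396/(13 + 86 + 14792)) = sqrt(-9688/5261 + 4*7396/14891) = sqrt(-9688/5261 + 4*7396*(1/14891)) = sqrt(-9688/5261 + 29584/14891) = sqrt(11377416/78341551) = 2*sqrt(222831103953054)/78341551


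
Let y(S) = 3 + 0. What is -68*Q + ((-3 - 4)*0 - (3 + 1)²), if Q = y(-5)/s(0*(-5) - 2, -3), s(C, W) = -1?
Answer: 188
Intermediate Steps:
y(S) = 3
Q = -3 (Q = 3/(-1) = 3*(-1) = -3)
-68*Q + ((-3 - 4)*0 - (3 + 1)²) = -68*(-3) + ((-3 - 4)*0 - (3 + 1)²) = 204 + (-7*0 - 1*4²) = 204 + (0 - 1*16) = 204 + (0 - 16) = 204 - 16 = 188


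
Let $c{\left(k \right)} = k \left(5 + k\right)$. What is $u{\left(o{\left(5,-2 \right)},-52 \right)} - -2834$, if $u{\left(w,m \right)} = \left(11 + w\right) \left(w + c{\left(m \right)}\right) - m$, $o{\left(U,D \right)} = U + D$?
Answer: $37144$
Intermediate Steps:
$o{\left(U,D \right)} = D + U$
$u{\left(w,m \right)} = - m + \left(11 + w\right) \left(w + m \left(5 + m\right)\right)$ ($u{\left(w,m \right)} = \left(11 + w\right) \left(w + m \left(5 + m\right)\right) - m = - m + \left(11 + w\right) \left(w + m \left(5 + m\right)\right)$)
$u{\left(o{\left(5,-2 \right)},-52 \right)} - -2834 = \left(\left(-2 + 5\right)^{2} - -52 + 11 \left(-2 + 5\right) + 11 \left(-52\right) \left(5 - 52\right) - 52 \left(-2 + 5\right) \left(5 - 52\right)\right) - -2834 = \left(3^{2} + 52 + 11 \cdot 3 + 11 \left(-52\right) \left(-47\right) - 156 \left(-47\right)\right) + 2834 = \left(9 + 52 + 33 + 26884 + 7332\right) + 2834 = 34310 + 2834 = 37144$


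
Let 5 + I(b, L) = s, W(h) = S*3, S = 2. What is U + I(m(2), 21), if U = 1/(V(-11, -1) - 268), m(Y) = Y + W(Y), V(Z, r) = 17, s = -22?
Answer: -6778/251 ≈ -27.004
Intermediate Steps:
W(h) = 6 (W(h) = 2*3 = 6)
m(Y) = 6 + Y (m(Y) = Y + 6 = 6 + Y)
I(b, L) = -27 (I(b, L) = -5 - 22 = -27)
U = -1/251 (U = 1/(17 - 268) = 1/(-251) = -1/251 ≈ -0.0039841)
U + I(m(2), 21) = -1/251 - 27 = -6778/251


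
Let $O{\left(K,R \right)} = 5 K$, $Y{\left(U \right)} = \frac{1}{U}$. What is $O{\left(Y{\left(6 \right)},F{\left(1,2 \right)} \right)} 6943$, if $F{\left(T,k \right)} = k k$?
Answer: $\frac{34715}{6} \approx 5785.8$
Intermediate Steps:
$F{\left(T,k \right)} = k^{2}$
$O{\left(Y{\left(6 \right)},F{\left(1,2 \right)} \right)} 6943 = \frac{5}{6} \cdot 6943 = \frac{34715}{6}$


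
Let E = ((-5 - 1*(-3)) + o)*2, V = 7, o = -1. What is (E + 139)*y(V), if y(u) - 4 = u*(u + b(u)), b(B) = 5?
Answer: 11704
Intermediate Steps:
E = -6 (E = ((-5 - 1*(-3)) - 1)*2 = ((-5 + 3) - 1)*2 = (-2 - 1)*2 = -3*2 = -6)
y(u) = 4 + u*(5 + u) (y(u) = 4 + u*(u + 5) = 4 + u*(5 + u))
(E + 139)*y(V) = (-6 + 139)*(4 + 7² + 5*7) = 133*(4 + 49 + 35) = 133*88 = 11704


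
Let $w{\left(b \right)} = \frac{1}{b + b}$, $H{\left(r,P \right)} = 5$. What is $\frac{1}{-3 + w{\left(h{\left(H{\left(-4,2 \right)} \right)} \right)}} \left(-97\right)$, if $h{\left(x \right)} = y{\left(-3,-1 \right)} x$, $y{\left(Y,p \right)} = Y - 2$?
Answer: $\frac{4850}{151} \approx 32.119$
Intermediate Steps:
$y{\left(Y,p \right)} = -2 + Y$
$h{\left(x \right)} = - 5 x$ ($h{\left(x \right)} = \left(-2 - 3\right) x = - 5 x$)
$w{\left(b \right)} = \frac{1}{2 b}$
$\frac{1}{-3 + w{\left(h{\left(H{\left(-4,2 \right)} \right)} \right)}} \left(-97\right) = \frac{1}{-3 + \frac{1}{2 \left(\left(-5\right) 5\right)}} \left(-97\right) = \frac{1}{-3 + \frac{1}{2 \left(-25\right)}} \left(-97\right) = \frac{1}{-3 + \frac{1}{2} \left(- \frac{1}{25}\right)} \left(-97\right) = \frac{1}{-3 - \frac{1}{50}} \left(-97\right) = \frac{1}{- \frac{151}{50}} \left(-97\right) = \left(- \frac{50}{151}\right) \left(-97\right) = \frac{4850}{151}$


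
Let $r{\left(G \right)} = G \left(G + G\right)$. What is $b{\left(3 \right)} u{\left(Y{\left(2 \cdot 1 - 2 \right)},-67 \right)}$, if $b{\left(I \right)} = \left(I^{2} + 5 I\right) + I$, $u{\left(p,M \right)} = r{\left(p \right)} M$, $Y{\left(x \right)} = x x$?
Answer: $0$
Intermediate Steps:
$Y{\left(x \right)} = x^{2}$
$r{\left(G \right)} = 2 G^{2}$ ($r{\left(G \right)} = G 2 G = 2 G^{2}$)
$u{\left(p,M \right)} = 2 M p^{2}$ ($u{\left(p,M \right)} = 2 p^{2} M = 2 M p^{2}$)
$b{\left(I \right)} = I^{2} + 6 I$
$b{\left(3 \right)} u{\left(Y{\left(2 \cdot 1 - 2 \right)},-67 \right)} = 3 \left(6 + 3\right) 2 \left(-67\right) \left(\left(2 \cdot 1 - 2\right)^{2}\right)^{2} = 3 \cdot 9 \cdot 2 \left(-67\right) \left(\left(2 - 2\right)^{2}\right)^{2} = 27 \cdot 2 \left(-67\right) \left(0^{2}\right)^{2} = 27 \cdot 2 \left(-67\right) 0^{2} = 27 \cdot 2 \left(-67\right) 0 = 27 \cdot 0 = 0$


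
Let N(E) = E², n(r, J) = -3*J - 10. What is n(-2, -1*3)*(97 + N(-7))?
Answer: -146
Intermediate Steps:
n(r, J) = -10 - 3*J
n(-2, -1*3)*(97 + N(-7)) = (-10 - (-3)*3)*(97 + (-7)²) = (-10 - 3*(-3))*(97 + 49) = (-10 + 9)*146 = -1*146 = -146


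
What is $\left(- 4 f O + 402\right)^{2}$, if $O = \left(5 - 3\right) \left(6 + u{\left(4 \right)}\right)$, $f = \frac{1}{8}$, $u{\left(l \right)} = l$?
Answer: $153664$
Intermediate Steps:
$f = \frac{1}{8} \approx 0.125$
$O = 20$ ($O = \left(5 - 3\right) \left(6 + 4\right) = 2 \cdot 10 = 20$)
$\left(- 4 f O + 402\right)^{2} = \left(\left(-4\right) \frac{1}{8} \cdot 20 + 402\right)^{2} = \left(\left(- \frac{1}{2}\right) 20 + 402\right)^{2} = \left(-10 + 402\right)^{2} = 392^{2} = 153664$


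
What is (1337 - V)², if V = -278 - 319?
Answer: 3740356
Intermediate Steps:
V = -597
(1337 - V)² = (1337 - 1*(-597))² = (1337 + 597)² = 1934² = 3740356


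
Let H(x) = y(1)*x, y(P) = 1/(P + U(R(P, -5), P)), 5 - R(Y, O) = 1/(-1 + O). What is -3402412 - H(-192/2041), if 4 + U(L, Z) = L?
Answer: -90276196444/26533 ≈ -3.4024e+6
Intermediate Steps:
R(Y, O) = 5 - 1/(-1 + O)
U(L, Z) = -4 + L
y(P) = 1/(7/6 + P) (y(P) = 1/(P + (-4 + (-6 + 5*(-5))/(-1 - 5))) = 1/(P + (-4 + (-6 - 25)/(-6))) = 1/(P + (-4 - ⅙*(-31))) = 1/(P + (-4 + 31/6)) = 1/(P + 7/6) = 1/(7/6 + P))
H(x) = 6*x/13 (H(x) = (6/(7 + 6*1))*x = (6/(7 + 6))*x = (6/13)*x = (6*(1/13))*x = 6*x/13)
-3402412 - H(-192/2041) = -3402412 - 6*(-192/2041)/13 = -3402412 - 6*(-192*1/2041)/13 = -3402412 - 6*(-192)/(13*2041) = -3402412 - 1*(-1152/26533) = -3402412 + 1152/26533 = -90276196444/26533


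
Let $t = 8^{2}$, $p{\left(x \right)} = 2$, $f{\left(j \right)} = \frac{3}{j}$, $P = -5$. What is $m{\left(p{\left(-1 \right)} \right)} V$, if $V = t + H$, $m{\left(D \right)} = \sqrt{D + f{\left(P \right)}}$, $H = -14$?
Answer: $10 \sqrt{35} \approx 59.161$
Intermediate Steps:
$m{\left(D \right)} = \sqrt{- \frac{3}{5} + D}$ ($m{\left(D \right)} = \sqrt{D + \frac{3}{-5}} = \sqrt{D + 3 \left(- \frac{1}{5}\right)} = \sqrt{D - \frac{3}{5}} = \sqrt{- \frac{3}{5} + D}$)
$t = 64$
$V = 50$ ($V = 64 - 14 = 50$)
$m{\left(p{\left(-1 \right)} \right)} V = \frac{\sqrt{-15 + 25 \cdot 2}}{5} \cdot 50 = \frac{\sqrt{-15 + 50}}{5} \cdot 50 = \frac{\sqrt{35}}{5} \cdot 50 = 10 \sqrt{35}$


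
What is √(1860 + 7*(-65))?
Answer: √1405 ≈ 37.483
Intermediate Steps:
√(1860 + 7*(-65)) = √(1860 - 455) = √1405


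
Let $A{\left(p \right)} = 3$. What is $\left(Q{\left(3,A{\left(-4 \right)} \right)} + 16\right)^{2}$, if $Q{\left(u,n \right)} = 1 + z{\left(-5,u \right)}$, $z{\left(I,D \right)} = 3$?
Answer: $400$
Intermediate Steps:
$Q{\left(u,n \right)} = 4$ ($Q{\left(u,n \right)} = 1 + 3 = 4$)
$\left(Q{\left(3,A{\left(-4 \right)} \right)} + 16\right)^{2} = \left(4 + 16\right)^{2} = 20^{2} = 400$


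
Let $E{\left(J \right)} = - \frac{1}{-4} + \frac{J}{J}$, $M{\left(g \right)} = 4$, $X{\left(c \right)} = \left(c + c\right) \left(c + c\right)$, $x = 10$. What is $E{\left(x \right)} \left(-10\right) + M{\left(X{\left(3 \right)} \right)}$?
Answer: $- \frac{17}{2} \approx -8.5$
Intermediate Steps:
$X{\left(c \right)} = 4 c^{2}$ ($X{\left(c \right)} = 2 c 2 c = 4 c^{2}$)
$E{\left(J \right)} = \frac{5}{4}$ ($E{\left(J \right)} = \left(-1\right) \left(- \frac{1}{4}\right) + 1 = \frac{1}{4} + 1 = \frac{5}{4}$)
$E{\left(x \right)} \left(-10\right) + M{\left(X{\left(3 \right)} \right)} = \frac{5}{4} \left(-10\right) + 4 = - \frac{25}{2} + 4 = - \frac{17}{2}$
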